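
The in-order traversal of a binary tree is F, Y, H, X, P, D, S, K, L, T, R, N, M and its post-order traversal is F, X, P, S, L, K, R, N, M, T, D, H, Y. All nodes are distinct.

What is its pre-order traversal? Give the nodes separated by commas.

Y, F, H, D, P, X, T, K, S, L, M, N, R

The last element of post-order is the root; it splits in-order into left and right subtrees.
Root Y: left subtree has 1 node {F}, right has 11 {H, X, P, D, S, K, L, T, R, N, M}.
  Root H: left subtree has 0 nodes { }, right has 10 {X, P, D, S, K, L, T, R, N, M}.
    Root D: left subtree has 2 nodes {X, P}, right has 7 {S, K, L, T, R, N, M}.
      Root P: left subtree has 1 node {X}, right has 0 { }.
      Root T: left subtree has 3 nodes {S, K, L}, right has 3 {R, N, M}.
        Root K: left subtree has 1 node {S}, right has 1 {L}.
        Root M: left subtree has 2 nodes {R, N}, right has 0 { }.
          Root N: left subtree has 1 node {R}, right has 0 { }.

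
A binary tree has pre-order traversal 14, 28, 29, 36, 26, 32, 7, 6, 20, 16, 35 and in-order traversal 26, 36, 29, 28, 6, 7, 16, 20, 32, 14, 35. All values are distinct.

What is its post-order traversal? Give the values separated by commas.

The first element of pre-order is the root; it splits in-order into left and right subtrees.
Root 14: left subtree has 9 nodes {26, 36, 29, 28, 6, 7, 16, 20, 32}, right has 1 {35}.
  Root 28: left subtree has 3 nodes {26, 36, 29}, right has 5 {6, 7, 16, 20, 32}.
    Root 29: left subtree has 2 nodes {26, 36}, right has 0 { }.
      Root 36: left subtree has 1 node {26}, right has 0 { }.
    Root 32: left subtree has 4 nodes {6, 7, 16, 20}, right has 0 { }.
      Root 7: left subtree has 1 node {6}, right has 2 {16, 20}.
        Root 20: left subtree has 1 node {16}, right has 0 { }.

26, 36, 29, 6, 16, 20, 7, 32, 28, 35, 14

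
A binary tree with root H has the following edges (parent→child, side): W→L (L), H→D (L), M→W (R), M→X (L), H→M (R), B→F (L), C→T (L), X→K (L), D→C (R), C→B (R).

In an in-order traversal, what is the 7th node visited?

K

In-order visits the left subtree, then the node, then the right subtree.
At H: go left to D.
  At D: no left child.
  Visit D.
  At D: go right to C.
    At C: go left to T.
      T is a leaf — visit T.
    Visit C.
    At C: go right to B.
      At B: go left to F.
        F is a leaf — visit F.
      Visit B.
      At B: no right child.
Visit H.
At H: go right to M.
  At M: go left to X.
    At X: go left to K.
      K is a leaf — visit K.
    Visit X.
    At X: no right child.
  Visit M.
  At M: go right to W.
    At W: go left to L.
      L is a leaf — visit L.
    Visit W.
    At W: no right child.
Full in-order sequence: D, T, C, F, B, H, K, X, M, L, W.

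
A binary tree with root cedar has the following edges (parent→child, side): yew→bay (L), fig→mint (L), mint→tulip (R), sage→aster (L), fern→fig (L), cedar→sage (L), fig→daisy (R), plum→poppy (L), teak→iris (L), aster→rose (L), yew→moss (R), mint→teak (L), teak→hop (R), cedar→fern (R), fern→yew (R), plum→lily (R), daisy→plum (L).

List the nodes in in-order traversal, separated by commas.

rose, aster, sage, cedar, iris, teak, hop, mint, tulip, fig, poppy, plum, lily, daisy, fern, bay, yew, moss

In-order visits the left subtree, then the node, then the right subtree.
At cedar: go left to sage.
  At sage: go left to aster.
    At aster: go left to rose.
      rose is a leaf — visit rose.
    Visit aster.
    At aster: no right child.
  Visit sage.
  At sage: no right child.
Visit cedar.
At cedar: go right to fern.
  At fern: go left to fig.
    At fig: go left to mint.
      At mint: go left to teak.
        At teak: go left to iris.
          iris is a leaf — visit iris.
        Visit teak.
        At teak: go right to hop.
          hop is a leaf — visit hop.
      Visit mint.
      At mint: go right to tulip.
        tulip is a leaf — visit tulip.
    Visit fig.
    At fig: go right to daisy.
      At daisy: go left to plum.
        At plum: go left to poppy.
          poppy is a leaf — visit poppy.
        Visit plum.
        At plum: go right to lily.
          lily is a leaf — visit lily.
      Visit daisy.
      At daisy: no right child.
  Visit fern.
  At fern: go right to yew.
    At yew: go left to bay.
      bay is a leaf — visit bay.
    Visit yew.
    At yew: go right to moss.
      moss is a leaf — visit moss.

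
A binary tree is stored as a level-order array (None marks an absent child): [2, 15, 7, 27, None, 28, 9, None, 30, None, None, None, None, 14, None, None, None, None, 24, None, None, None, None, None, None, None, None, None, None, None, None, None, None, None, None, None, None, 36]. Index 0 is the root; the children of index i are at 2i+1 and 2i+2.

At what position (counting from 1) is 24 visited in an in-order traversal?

In-order visits the left subtree, then the node, then the right subtree.
At 2: go left to 15.
  At 15: go left to 27.
    At 27: no left child.
    Visit 27.
    At 27: go right to 30.
      At 30: no left child.
      Visit 30.
      At 30: go right to 24.
        At 24: go left to 36.
          36 is a leaf — visit 36.
        Visit 24.
        At 24: no right child.
  Visit 15.
  At 15: no right child.
Visit 2.
At 2: go right to 7.
  At 7: go left to 28.
    28 is a leaf — visit 28.
  Visit 7.
  At 7: go right to 9.
    At 9: go left to 14.
      14 is a leaf — visit 14.
    Visit 9.
    At 9: no right child.
Full in-order sequence: 27, 30, 36, 24, 15, 2, 28, 7, 14, 9.

4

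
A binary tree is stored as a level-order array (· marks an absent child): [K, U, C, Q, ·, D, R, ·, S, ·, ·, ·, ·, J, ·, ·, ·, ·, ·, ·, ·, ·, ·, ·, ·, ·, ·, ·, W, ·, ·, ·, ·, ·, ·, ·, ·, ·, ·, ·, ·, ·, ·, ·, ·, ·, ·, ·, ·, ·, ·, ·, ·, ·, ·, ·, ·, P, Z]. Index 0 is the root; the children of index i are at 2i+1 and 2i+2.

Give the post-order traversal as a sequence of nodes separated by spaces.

Post-order visits the left subtree, then the right subtree, then the node.
At K: go left to U.
  At U: go left to Q.
    At Q: no left child.
    At Q: go right to S.
      S is a leaf — visit S.
    Visit Q.
  At U: no right child.
  Visit U.
At K: go right to C.
  At C: go left to D.
    D is a leaf — visit D.
  At C: go right to R.
    At R: go left to J.
      At J: no left child.
      At J: go right to W.
        At W: go left to P.
          P is a leaf — visit P.
        At W: go right to Z.
          Z is a leaf — visit Z.
        Visit W.
      Visit J.
    At R: no right child.
    Visit R.
  Visit C.
Visit K.

S Q U D P Z W J R C K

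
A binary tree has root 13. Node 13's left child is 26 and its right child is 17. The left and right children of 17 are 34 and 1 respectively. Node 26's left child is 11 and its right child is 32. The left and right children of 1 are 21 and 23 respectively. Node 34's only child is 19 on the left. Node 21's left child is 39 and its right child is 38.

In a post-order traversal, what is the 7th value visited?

38

Post-order visits the left subtree, then the right subtree, then the node.
At 13: go left to 26.
  At 26: go left to 11.
    11 is a leaf — visit 11.
  At 26: go right to 32.
    32 is a leaf — visit 32.
  Visit 26.
At 13: go right to 17.
  At 17: go left to 34.
    At 34: go left to 19.
      19 is a leaf — visit 19.
    At 34: no right child.
    Visit 34.
  At 17: go right to 1.
    At 1: go left to 21.
      At 21: go left to 39.
        39 is a leaf — visit 39.
      At 21: go right to 38.
        38 is a leaf — visit 38.
      Visit 21.
    At 1: go right to 23.
      23 is a leaf — visit 23.
    Visit 1.
  Visit 17.
Visit 13.
Full post-order sequence: 11, 32, 26, 19, 34, 39, 38, 21, 23, 1, 17, 13.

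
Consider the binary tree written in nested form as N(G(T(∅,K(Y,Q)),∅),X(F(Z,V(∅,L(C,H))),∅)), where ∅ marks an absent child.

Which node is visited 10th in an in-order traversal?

In-order visits the left subtree, then the node, then the right subtree.
At N: go left to G.
  At G: go left to T.
    At T: no left child.
    Visit T.
    At T: go right to K.
      At K: go left to Y.
        Y is a leaf — visit Y.
      Visit K.
      At K: go right to Q.
        Q is a leaf — visit Q.
  Visit G.
  At G: no right child.
Visit N.
At N: go right to X.
  At X: go left to F.
    At F: go left to Z.
      Z is a leaf — visit Z.
    Visit F.
    At F: go right to V.
      At V: no left child.
      Visit V.
      At V: go right to L.
        At L: go left to C.
          C is a leaf — visit C.
        Visit L.
        At L: go right to H.
          H is a leaf — visit H.
  Visit X.
  At X: no right child.
Full in-order sequence: T, Y, K, Q, G, N, Z, F, V, C, L, H, X.

C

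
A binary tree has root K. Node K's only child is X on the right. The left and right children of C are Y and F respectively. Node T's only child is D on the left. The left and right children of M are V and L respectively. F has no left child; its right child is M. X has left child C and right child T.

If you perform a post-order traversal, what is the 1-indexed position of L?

3

Post-order visits the left subtree, then the right subtree, then the node.
At K: no left child.
At K: go right to X.
  At X: go left to C.
    At C: go left to Y.
      Y is a leaf — visit Y.
    At C: go right to F.
      At F: no left child.
      At F: go right to M.
        At M: go left to V.
          V is a leaf — visit V.
        At M: go right to L.
          L is a leaf — visit L.
        Visit M.
      Visit F.
    Visit C.
  At X: go right to T.
    At T: go left to D.
      D is a leaf — visit D.
    At T: no right child.
    Visit T.
  Visit X.
Visit K.
Full post-order sequence: Y, V, L, M, F, C, D, T, X, K.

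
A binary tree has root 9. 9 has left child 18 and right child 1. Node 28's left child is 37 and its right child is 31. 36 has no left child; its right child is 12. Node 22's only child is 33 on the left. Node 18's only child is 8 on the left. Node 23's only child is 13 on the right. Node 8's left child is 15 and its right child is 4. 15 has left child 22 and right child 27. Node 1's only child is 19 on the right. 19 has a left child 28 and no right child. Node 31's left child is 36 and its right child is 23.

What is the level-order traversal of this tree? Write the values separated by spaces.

9 18 1 8 19 15 4 28 22 27 37 31 33 36 23 12 13

Level-order visits nodes level by level from the root, left to right within each level.
Level 0: 9
Level 1: 18, 1
Level 2: 8, 19
Level 3: 15, 4, 28
Level 4: 22, 27, 37, 31
Level 5: 33, 36, 23
Level 6: 12, 13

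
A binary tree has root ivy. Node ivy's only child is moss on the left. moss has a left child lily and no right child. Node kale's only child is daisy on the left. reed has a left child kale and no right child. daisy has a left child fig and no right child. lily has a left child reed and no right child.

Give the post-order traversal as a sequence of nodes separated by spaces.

fig daisy kale reed lily moss ivy

Post-order visits the left subtree, then the right subtree, then the node.
At ivy: go left to moss.
  At moss: go left to lily.
    At lily: go left to reed.
      At reed: go left to kale.
        At kale: go left to daisy.
          At daisy: go left to fig.
            fig is a leaf — visit fig.
          At daisy: no right child.
          Visit daisy.
        At kale: no right child.
        Visit kale.
      At reed: no right child.
      Visit reed.
    At lily: no right child.
    Visit lily.
  At moss: no right child.
  Visit moss.
At ivy: no right child.
Visit ivy.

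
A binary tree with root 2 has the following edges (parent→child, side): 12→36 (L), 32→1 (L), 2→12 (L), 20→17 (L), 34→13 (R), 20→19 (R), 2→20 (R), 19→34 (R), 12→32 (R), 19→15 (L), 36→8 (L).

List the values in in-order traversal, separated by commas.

In-order visits the left subtree, then the node, then the right subtree.
At 2: go left to 12.
  At 12: go left to 36.
    At 36: go left to 8.
      8 is a leaf — visit 8.
    Visit 36.
    At 36: no right child.
  Visit 12.
  At 12: go right to 32.
    At 32: go left to 1.
      1 is a leaf — visit 1.
    Visit 32.
    At 32: no right child.
Visit 2.
At 2: go right to 20.
  At 20: go left to 17.
    17 is a leaf — visit 17.
  Visit 20.
  At 20: go right to 19.
    At 19: go left to 15.
      15 is a leaf — visit 15.
    Visit 19.
    At 19: go right to 34.
      At 34: no left child.
      Visit 34.
      At 34: go right to 13.
        13 is a leaf — visit 13.

8, 36, 12, 1, 32, 2, 17, 20, 15, 19, 34, 13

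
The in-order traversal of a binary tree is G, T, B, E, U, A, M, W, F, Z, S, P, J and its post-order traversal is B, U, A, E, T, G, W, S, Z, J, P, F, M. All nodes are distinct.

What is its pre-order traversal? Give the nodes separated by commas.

The last element of post-order is the root; it splits in-order into left and right subtrees.
Root M: left subtree has 6 nodes {G, T, B, E, U, A}, right has 6 {W, F, Z, S, P, J}.
  Root G: left subtree has 0 nodes { }, right has 5 {T, B, E, U, A}.
    Root T: left subtree has 0 nodes { }, right has 4 {B, E, U, A}.
      Root E: left subtree has 1 node {B}, right has 2 {U, A}.
        Root A: left subtree has 1 node {U}, right has 0 { }.
  Root F: left subtree has 1 node {W}, right has 4 {Z, S, P, J}.
    Root P: left subtree has 2 nodes {Z, S}, right has 1 {J}.
      Root Z: left subtree has 0 nodes { }, right has 1 {S}.

M, G, T, E, B, A, U, F, W, P, Z, S, J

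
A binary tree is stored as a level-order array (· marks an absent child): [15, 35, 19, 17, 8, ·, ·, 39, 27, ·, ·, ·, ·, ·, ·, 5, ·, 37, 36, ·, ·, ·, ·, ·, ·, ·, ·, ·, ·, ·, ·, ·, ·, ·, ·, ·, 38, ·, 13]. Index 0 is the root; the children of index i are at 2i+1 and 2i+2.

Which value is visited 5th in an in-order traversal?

38

In-order visits the left subtree, then the node, then the right subtree.
At 15: go left to 35.
  At 35: go left to 17.
    At 17: go left to 39.
      At 39: go left to 5.
        5 is a leaf — visit 5.
      Visit 39.
      At 39: no right child.
    Visit 17.
    At 17: go right to 27.
      At 27: go left to 37.
        At 37: no left child.
        Visit 37.
        At 37: go right to 38.
          38 is a leaf — visit 38.
      Visit 27.
      At 27: go right to 36.
        At 36: no left child.
        Visit 36.
        At 36: go right to 13.
          13 is a leaf — visit 13.
  Visit 35.
  At 35: go right to 8.
    8 is a leaf — visit 8.
Visit 15.
At 15: go right to 19.
  19 is a leaf — visit 19.
Full in-order sequence: 5, 39, 17, 37, 38, 27, 36, 13, 35, 8, 15, 19.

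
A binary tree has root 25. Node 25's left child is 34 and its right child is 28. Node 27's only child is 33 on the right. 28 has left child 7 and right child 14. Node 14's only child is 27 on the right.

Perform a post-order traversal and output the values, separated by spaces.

Post-order visits the left subtree, then the right subtree, then the node.
At 25: go left to 34.
  34 is a leaf — visit 34.
At 25: go right to 28.
  At 28: go left to 7.
    7 is a leaf — visit 7.
  At 28: go right to 14.
    At 14: no left child.
    At 14: go right to 27.
      At 27: no left child.
      At 27: go right to 33.
        33 is a leaf — visit 33.
      Visit 27.
    Visit 14.
  Visit 28.
Visit 25.

34 7 33 27 14 28 25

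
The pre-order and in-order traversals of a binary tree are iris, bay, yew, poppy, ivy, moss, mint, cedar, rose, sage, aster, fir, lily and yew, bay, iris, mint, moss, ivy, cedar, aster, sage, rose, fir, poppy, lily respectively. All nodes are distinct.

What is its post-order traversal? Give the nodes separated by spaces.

The first element of pre-order is the root; it splits in-order into left and right subtrees.
Root iris: left subtree has 2 nodes {yew, bay}, right has 10 {mint, moss, ivy, cedar, aster, sage, rose, fir, poppy, lily}.
  Root bay: left subtree has 1 node {yew}, right has 0 { }.
  Root poppy: left subtree has 8 nodes {mint, moss, ivy, cedar, aster, sage, rose, fir}, right has 1 {lily}.
    Root ivy: left subtree has 2 nodes {mint, moss}, right has 5 {cedar, aster, sage, rose, fir}.
      Root moss: left subtree has 1 node {mint}, right has 0 { }.
      Root cedar: left subtree has 0 nodes { }, right has 4 {aster, sage, rose, fir}.
        Root rose: left subtree has 2 nodes {aster, sage}, right has 1 {fir}.
          Root sage: left subtree has 1 node {aster}, right has 0 { }.

yew bay mint moss aster sage fir rose cedar ivy lily poppy iris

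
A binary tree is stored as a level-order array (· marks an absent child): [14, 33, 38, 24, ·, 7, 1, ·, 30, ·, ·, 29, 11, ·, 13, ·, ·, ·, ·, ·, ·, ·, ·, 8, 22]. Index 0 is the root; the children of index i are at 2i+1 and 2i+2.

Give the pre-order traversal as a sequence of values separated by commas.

14, 33, 24, 30, 38, 7, 29, 8, 22, 11, 1, 13

Pre-order visits the node, then its left subtree, then its right subtree.
Visit 14.
At 14: go left to 33.
  Visit 33.
  At 33: go left to 24.
    Visit 24.
    At 24: no left child.
    At 24: go right to 30.
      30 is a leaf — visit 30.
  At 33: no right child.
At 14: go right to 38.
  Visit 38.
  At 38: go left to 7.
    Visit 7.
    At 7: go left to 29.
      Visit 29.
      At 29: go left to 8.
        8 is a leaf — visit 8.
      At 29: go right to 22.
        22 is a leaf — visit 22.
    At 7: go right to 11.
      11 is a leaf — visit 11.
  At 38: go right to 1.
    Visit 1.
    At 1: no left child.
    At 1: go right to 13.
      13 is a leaf — visit 13.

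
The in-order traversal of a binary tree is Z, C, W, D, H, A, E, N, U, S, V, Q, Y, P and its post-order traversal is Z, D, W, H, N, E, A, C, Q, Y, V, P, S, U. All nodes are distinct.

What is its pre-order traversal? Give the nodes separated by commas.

The last element of post-order is the root; it splits in-order into left and right subtrees.
Root U: left subtree has 8 nodes {Z, C, W, D, H, A, E, N}, right has 5 {S, V, Q, Y, P}.
  Root C: left subtree has 1 node {Z}, right has 6 {W, D, H, A, E, N}.
    Root A: left subtree has 3 nodes {W, D, H}, right has 2 {E, N}.
      Root H: left subtree has 2 nodes {W, D}, right has 0 { }.
        Root W: left subtree has 0 nodes { }, right has 1 {D}.
      Root E: left subtree has 0 nodes { }, right has 1 {N}.
  Root S: left subtree has 0 nodes { }, right has 4 {V, Q, Y, P}.
    Root P: left subtree has 3 nodes {V, Q, Y}, right has 0 { }.
      Root V: left subtree has 0 nodes { }, right has 2 {Q, Y}.
        Root Y: left subtree has 1 node {Q}, right has 0 { }.

U, C, Z, A, H, W, D, E, N, S, P, V, Y, Q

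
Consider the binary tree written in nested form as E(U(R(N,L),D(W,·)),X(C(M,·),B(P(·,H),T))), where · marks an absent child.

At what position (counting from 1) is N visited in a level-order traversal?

8

Level-order visits nodes level by level from the root, left to right within each level.
Level 0: E
Level 1: U, X
Level 2: R, D, C, B
Level 3: N, L, W, M, P, T
Level 4: H
Full level-order sequence: E, U, X, R, D, C, B, N, L, W, M, P, T, H.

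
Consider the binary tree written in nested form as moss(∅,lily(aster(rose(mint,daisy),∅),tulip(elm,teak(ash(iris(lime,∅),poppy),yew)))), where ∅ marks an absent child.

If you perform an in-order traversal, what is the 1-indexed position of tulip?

In-order visits the left subtree, then the node, then the right subtree.
At moss: no left child.
Visit moss.
At moss: go right to lily.
  At lily: go left to aster.
    At aster: go left to rose.
      At rose: go left to mint.
        mint is a leaf — visit mint.
      Visit rose.
      At rose: go right to daisy.
        daisy is a leaf — visit daisy.
    Visit aster.
    At aster: no right child.
  Visit lily.
  At lily: go right to tulip.
    At tulip: go left to elm.
      elm is a leaf — visit elm.
    Visit tulip.
    At tulip: go right to teak.
      At teak: go left to ash.
        At ash: go left to iris.
          At iris: go left to lime.
            lime is a leaf — visit lime.
          Visit iris.
          At iris: no right child.
        Visit ash.
        At ash: go right to poppy.
          poppy is a leaf — visit poppy.
      Visit teak.
      At teak: go right to yew.
        yew is a leaf — visit yew.
Full in-order sequence: moss, mint, rose, daisy, aster, lily, elm, tulip, lime, iris, ash, poppy, teak, yew.

8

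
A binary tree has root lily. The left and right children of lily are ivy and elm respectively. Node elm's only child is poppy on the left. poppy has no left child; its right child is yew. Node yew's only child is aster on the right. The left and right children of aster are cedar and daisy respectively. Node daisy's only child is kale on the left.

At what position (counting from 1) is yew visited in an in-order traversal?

In-order visits the left subtree, then the node, then the right subtree.
At lily: go left to ivy.
  ivy is a leaf — visit ivy.
Visit lily.
At lily: go right to elm.
  At elm: go left to poppy.
    At poppy: no left child.
    Visit poppy.
    At poppy: go right to yew.
      At yew: no left child.
      Visit yew.
      At yew: go right to aster.
        At aster: go left to cedar.
          cedar is a leaf — visit cedar.
        Visit aster.
        At aster: go right to daisy.
          At daisy: go left to kale.
            kale is a leaf — visit kale.
          Visit daisy.
          At daisy: no right child.
  Visit elm.
  At elm: no right child.
Full in-order sequence: ivy, lily, poppy, yew, cedar, aster, kale, daisy, elm.

4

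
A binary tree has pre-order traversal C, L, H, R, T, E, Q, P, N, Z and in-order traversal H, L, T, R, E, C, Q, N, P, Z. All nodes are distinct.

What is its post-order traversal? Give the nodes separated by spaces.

H T E R L N Z P Q C

The first element of pre-order is the root; it splits in-order into left and right subtrees.
Root C: left subtree has 5 nodes {H, L, T, R, E}, right has 4 {Q, N, P, Z}.
  Root L: left subtree has 1 node {H}, right has 3 {T, R, E}.
    Root R: left subtree has 1 node {T}, right has 1 {E}.
  Root Q: left subtree has 0 nodes { }, right has 3 {N, P, Z}.
    Root P: left subtree has 1 node {N}, right has 1 {Z}.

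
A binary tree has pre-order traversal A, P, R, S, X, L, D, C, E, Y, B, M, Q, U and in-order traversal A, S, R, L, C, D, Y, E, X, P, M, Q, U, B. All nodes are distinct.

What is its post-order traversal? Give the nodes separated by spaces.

The first element of pre-order is the root; it splits in-order into left and right subtrees.
Root A: left subtree has 0 nodes { }, right has 13 {S, R, L, C, D, Y, E, X, P, M, Q, U, B}.
  Root P: left subtree has 8 nodes {S, R, L, C, D, Y, E, X}, right has 4 {M, Q, U, B}.
    Root R: left subtree has 1 node {S}, right has 6 {L, C, D, Y, E, X}.
      Root X: left subtree has 5 nodes {L, C, D, Y, E}, right has 0 { }.
        Root L: left subtree has 0 nodes { }, right has 4 {C, D, Y, E}.
          Root D: left subtree has 1 node {C}, right has 2 {Y, E}.
            Root E: left subtree has 1 node {Y}, right has 0 { }.
    Root B: left subtree has 3 nodes {M, Q, U}, right has 0 { }.
      Root M: left subtree has 0 nodes { }, right has 2 {Q, U}.
        Root Q: left subtree has 0 nodes { }, right has 1 {U}.

S C Y E D L X R U Q M B P A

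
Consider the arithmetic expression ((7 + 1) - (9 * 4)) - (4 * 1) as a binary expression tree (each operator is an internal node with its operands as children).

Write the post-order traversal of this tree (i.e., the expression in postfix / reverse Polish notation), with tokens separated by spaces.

7 1 + 9 4 * - 4 1 * -

Post-order on an expression tree gives postfix notation: for each operator, emit left operand, right operand, then the operator.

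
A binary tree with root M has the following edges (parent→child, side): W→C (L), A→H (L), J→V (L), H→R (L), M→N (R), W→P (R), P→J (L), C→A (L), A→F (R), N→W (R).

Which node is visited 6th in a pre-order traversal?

Pre-order visits the node, then its left subtree, then its right subtree.
Visit M.
At M: no left child.
At M: go right to N.
  Visit N.
  At N: no left child.
  At N: go right to W.
    Visit W.
    At W: go left to C.
      Visit C.
      At C: go left to A.
        Visit A.
        At A: go left to H.
          Visit H.
          At H: go left to R.
            R is a leaf — visit R.
          At H: no right child.
        At A: go right to F.
          F is a leaf — visit F.
      At C: no right child.
    At W: go right to P.
      Visit P.
      At P: go left to J.
        Visit J.
        At J: go left to V.
          V is a leaf — visit V.
        At J: no right child.
      At P: no right child.
Full pre-order sequence: M, N, W, C, A, H, R, F, P, J, V.

H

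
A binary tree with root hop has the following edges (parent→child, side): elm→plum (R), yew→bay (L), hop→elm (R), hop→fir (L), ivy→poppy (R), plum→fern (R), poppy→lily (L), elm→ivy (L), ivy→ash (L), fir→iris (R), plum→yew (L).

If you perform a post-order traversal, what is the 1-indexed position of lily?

Post-order visits the left subtree, then the right subtree, then the node.
At hop: go left to fir.
  At fir: no left child.
  At fir: go right to iris.
    iris is a leaf — visit iris.
  Visit fir.
At hop: go right to elm.
  At elm: go left to ivy.
    At ivy: go left to ash.
      ash is a leaf — visit ash.
    At ivy: go right to poppy.
      At poppy: go left to lily.
        lily is a leaf — visit lily.
      At poppy: no right child.
      Visit poppy.
    Visit ivy.
  At elm: go right to plum.
    At plum: go left to yew.
      At yew: go left to bay.
        bay is a leaf — visit bay.
      At yew: no right child.
      Visit yew.
    At plum: go right to fern.
      fern is a leaf — visit fern.
    Visit plum.
  Visit elm.
Visit hop.
Full post-order sequence: iris, fir, ash, lily, poppy, ivy, bay, yew, fern, plum, elm, hop.

4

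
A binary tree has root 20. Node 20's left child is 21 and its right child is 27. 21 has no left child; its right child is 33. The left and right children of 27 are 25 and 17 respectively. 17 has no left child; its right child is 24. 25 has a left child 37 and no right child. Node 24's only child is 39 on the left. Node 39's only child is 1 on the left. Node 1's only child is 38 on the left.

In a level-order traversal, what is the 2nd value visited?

Level-order visits nodes level by level from the root, left to right within each level.
Level 0: 20
Level 1: 21, 27
Level 2: 33, 25, 17
Level 3: 37, 24
Level 4: 39
Level 5: 1
Level 6: 38
Full level-order sequence: 20, 21, 27, 33, 25, 17, 37, 24, 39, 1, 38.

21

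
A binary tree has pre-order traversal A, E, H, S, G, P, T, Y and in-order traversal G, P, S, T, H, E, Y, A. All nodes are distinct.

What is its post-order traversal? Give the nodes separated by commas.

The first element of pre-order is the root; it splits in-order into left and right subtrees.
Root A: left subtree has 7 nodes {G, P, S, T, H, E, Y}, right has 0 { }.
  Root E: left subtree has 5 nodes {G, P, S, T, H}, right has 1 {Y}.
    Root H: left subtree has 4 nodes {G, P, S, T}, right has 0 { }.
      Root S: left subtree has 2 nodes {G, P}, right has 1 {T}.
        Root G: left subtree has 0 nodes { }, right has 1 {P}.

P, G, T, S, H, Y, E, A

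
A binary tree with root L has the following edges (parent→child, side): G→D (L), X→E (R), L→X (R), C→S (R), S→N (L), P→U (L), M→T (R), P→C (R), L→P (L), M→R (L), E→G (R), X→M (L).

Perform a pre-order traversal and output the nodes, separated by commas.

Pre-order visits the node, then its left subtree, then its right subtree.
Visit L.
At L: go left to P.
  Visit P.
  At P: go left to U.
    U is a leaf — visit U.
  At P: go right to C.
    Visit C.
    At C: no left child.
    At C: go right to S.
      Visit S.
      At S: go left to N.
        N is a leaf — visit N.
      At S: no right child.
At L: go right to X.
  Visit X.
  At X: go left to M.
    Visit M.
    At M: go left to R.
      R is a leaf — visit R.
    At M: go right to T.
      T is a leaf — visit T.
  At X: go right to E.
    Visit E.
    At E: no left child.
    At E: go right to G.
      Visit G.
      At G: go left to D.
        D is a leaf — visit D.
      At G: no right child.

L, P, U, C, S, N, X, M, R, T, E, G, D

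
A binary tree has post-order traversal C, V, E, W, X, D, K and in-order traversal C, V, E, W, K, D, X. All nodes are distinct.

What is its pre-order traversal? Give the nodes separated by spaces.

K W E V C D X

The last element of post-order is the root; it splits in-order into left and right subtrees.
Root K: left subtree has 4 nodes {C, V, E, W}, right has 2 {D, X}.
  Root W: left subtree has 3 nodes {C, V, E}, right has 0 { }.
    Root E: left subtree has 2 nodes {C, V}, right has 0 { }.
      Root V: left subtree has 1 node {C}, right has 0 { }.
  Root D: left subtree has 0 nodes { }, right has 1 {X}.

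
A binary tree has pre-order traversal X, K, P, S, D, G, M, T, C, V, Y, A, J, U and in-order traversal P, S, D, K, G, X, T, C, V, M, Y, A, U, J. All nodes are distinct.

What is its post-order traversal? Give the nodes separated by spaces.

D S P G K V C T U J A Y M X

The first element of pre-order is the root; it splits in-order into left and right subtrees.
Root X: left subtree has 5 nodes {P, S, D, K, G}, right has 8 {T, C, V, M, Y, A, U, J}.
  Root K: left subtree has 3 nodes {P, S, D}, right has 1 {G}.
    Root P: left subtree has 0 nodes { }, right has 2 {S, D}.
      Root S: left subtree has 0 nodes { }, right has 1 {D}.
  Root M: left subtree has 3 nodes {T, C, V}, right has 4 {Y, A, U, J}.
    Root T: left subtree has 0 nodes { }, right has 2 {C, V}.
      Root C: left subtree has 0 nodes { }, right has 1 {V}.
    Root Y: left subtree has 0 nodes { }, right has 3 {A, U, J}.
      Root A: left subtree has 0 nodes { }, right has 2 {U, J}.
        Root J: left subtree has 1 node {U}, right has 0 { }.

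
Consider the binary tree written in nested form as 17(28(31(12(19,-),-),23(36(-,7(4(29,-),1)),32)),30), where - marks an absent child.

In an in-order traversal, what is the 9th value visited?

In-order visits the left subtree, then the node, then the right subtree.
At 17: go left to 28.
  At 28: go left to 31.
    At 31: go left to 12.
      At 12: go left to 19.
        19 is a leaf — visit 19.
      Visit 12.
      At 12: no right child.
    Visit 31.
    At 31: no right child.
  Visit 28.
  At 28: go right to 23.
    At 23: go left to 36.
      At 36: no left child.
      Visit 36.
      At 36: go right to 7.
        At 7: go left to 4.
          At 4: go left to 29.
            29 is a leaf — visit 29.
          Visit 4.
          At 4: no right child.
        Visit 7.
        At 7: go right to 1.
          1 is a leaf — visit 1.
    Visit 23.
    At 23: go right to 32.
      32 is a leaf — visit 32.
Visit 17.
At 17: go right to 30.
  30 is a leaf — visit 30.
Full in-order sequence: 19, 12, 31, 28, 36, 29, 4, 7, 1, 23, 32, 17, 30.

1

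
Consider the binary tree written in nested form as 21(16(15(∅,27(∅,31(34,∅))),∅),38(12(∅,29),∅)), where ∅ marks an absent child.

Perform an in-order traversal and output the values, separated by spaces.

15 27 34 31 16 21 12 29 38

In-order visits the left subtree, then the node, then the right subtree.
At 21: go left to 16.
  At 16: go left to 15.
    At 15: no left child.
    Visit 15.
    At 15: go right to 27.
      At 27: no left child.
      Visit 27.
      At 27: go right to 31.
        At 31: go left to 34.
          34 is a leaf — visit 34.
        Visit 31.
        At 31: no right child.
  Visit 16.
  At 16: no right child.
Visit 21.
At 21: go right to 38.
  At 38: go left to 12.
    At 12: no left child.
    Visit 12.
    At 12: go right to 29.
      29 is a leaf — visit 29.
  Visit 38.
  At 38: no right child.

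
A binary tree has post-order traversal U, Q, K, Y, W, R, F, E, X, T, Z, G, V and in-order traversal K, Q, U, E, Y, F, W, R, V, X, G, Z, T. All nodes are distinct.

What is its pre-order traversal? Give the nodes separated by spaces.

The last element of post-order is the root; it splits in-order into left and right subtrees.
Root V: left subtree has 8 nodes {K, Q, U, E, Y, F, W, R}, right has 4 {X, G, Z, T}.
  Root E: left subtree has 3 nodes {K, Q, U}, right has 4 {Y, F, W, R}.
    Root K: left subtree has 0 nodes { }, right has 2 {Q, U}.
      Root Q: left subtree has 0 nodes { }, right has 1 {U}.
    Root F: left subtree has 1 node {Y}, right has 2 {W, R}.
      Root R: left subtree has 1 node {W}, right has 0 { }.
  Root G: left subtree has 1 node {X}, right has 2 {Z, T}.
    Root Z: left subtree has 0 nodes { }, right has 1 {T}.

V E K Q U F Y R W G X Z T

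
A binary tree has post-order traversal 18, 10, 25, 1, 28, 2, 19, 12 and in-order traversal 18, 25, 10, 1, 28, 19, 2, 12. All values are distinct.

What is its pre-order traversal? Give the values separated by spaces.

The last element of post-order is the root; it splits in-order into left and right subtrees.
Root 12: left subtree has 7 nodes {18, 25, 10, 1, 28, 19, 2}, right has 0 { }.
  Root 19: left subtree has 5 nodes {18, 25, 10, 1, 28}, right has 1 {2}.
    Root 28: left subtree has 4 nodes {18, 25, 10, 1}, right has 0 { }.
      Root 1: left subtree has 3 nodes {18, 25, 10}, right has 0 { }.
        Root 25: left subtree has 1 node {18}, right has 1 {10}.

12 19 28 1 25 18 10 2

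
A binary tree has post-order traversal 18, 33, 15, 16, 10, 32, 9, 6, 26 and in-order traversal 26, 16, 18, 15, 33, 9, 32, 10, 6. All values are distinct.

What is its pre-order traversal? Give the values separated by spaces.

The last element of post-order is the root; it splits in-order into left and right subtrees.
Root 26: left subtree has 0 nodes { }, right has 8 {16, 18, 15, 33, 9, 32, 10, 6}.
  Root 6: left subtree has 7 nodes {16, 18, 15, 33, 9, 32, 10}, right has 0 { }.
    Root 9: left subtree has 4 nodes {16, 18, 15, 33}, right has 2 {32, 10}.
      Root 16: left subtree has 0 nodes { }, right has 3 {18, 15, 33}.
        Root 15: left subtree has 1 node {18}, right has 1 {33}.
      Root 32: left subtree has 0 nodes { }, right has 1 {10}.

26 6 9 16 15 18 33 32 10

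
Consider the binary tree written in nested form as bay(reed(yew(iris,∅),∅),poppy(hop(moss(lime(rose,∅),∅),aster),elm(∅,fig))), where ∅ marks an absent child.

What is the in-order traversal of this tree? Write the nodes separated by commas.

In-order visits the left subtree, then the node, then the right subtree.
At bay: go left to reed.
  At reed: go left to yew.
    At yew: go left to iris.
      iris is a leaf — visit iris.
    Visit yew.
    At yew: no right child.
  Visit reed.
  At reed: no right child.
Visit bay.
At bay: go right to poppy.
  At poppy: go left to hop.
    At hop: go left to moss.
      At moss: go left to lime.
        At lime: go left to rose.
          rose is a leaf — visit rose.
        Visit lime.
        At lime: no right child.
      Visit moss.
      At moss: no right child.
    Visit hop.
    At hop: go right to aster.
      aster is a leaf — visit aster.
  Visit poppy.
  At poppy: go right to elm.
    At elm: no left child.
    Visit elm.
    At elm: go right to fig.
      fig is a leaf — visit fig.

iris, yew, reed, bay, rose, lime, moss, hop, aster, poppy, elm, fig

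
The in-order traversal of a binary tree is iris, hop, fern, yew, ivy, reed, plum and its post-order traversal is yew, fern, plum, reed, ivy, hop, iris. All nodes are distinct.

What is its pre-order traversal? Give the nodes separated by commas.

The last element of post-order is the root; it splits in-order into left and right subtrees.
Root iris: left subtree has 0 nodes { }, right has 6 {hop, fern, yew, ivy, reed, plum}.
  Root hop: left subtree has 0 nodes { }, right has 5 {fern, yew, ivy, reed, plum}.
    Root ivy: left subtree has 2 nodes {fern, yew}, right has 2 {reed, plum}.
      Root fern: left subtree has 0 nodes { }, right has 1 {yew}.
      Root reed: left subtree has 0 nodes { }, right has 1 {plum}.

iris, hop, ivy, fern, yew, reed, plum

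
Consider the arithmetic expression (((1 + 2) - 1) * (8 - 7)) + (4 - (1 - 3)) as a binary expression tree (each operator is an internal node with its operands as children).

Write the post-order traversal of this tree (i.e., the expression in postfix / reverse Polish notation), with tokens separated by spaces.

Post-order on an expression tree gives postfix notation: for each operator, emit left operand, right operand, then the operator.

1 2 + 1 - 8 7 - * 4 1 3 - - +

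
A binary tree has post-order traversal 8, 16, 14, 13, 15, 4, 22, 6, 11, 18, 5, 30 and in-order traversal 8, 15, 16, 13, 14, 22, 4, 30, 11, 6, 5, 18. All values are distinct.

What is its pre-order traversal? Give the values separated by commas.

The last element of post-order is the root; it splits in-order into left and right subtrees.
Root 30: left subtree has 7 nodes {8, 15, 16, 13, 14, 22, 4}, right has 4 {11, 6, 5, 18}.
  Root 22: left subtree has 5 nodes {8, 15, 16, 13, 14}, right has 1 {4}.
    Root 15: left subtree has 1 node {8}, right has 3 {16, 13, 14}.
      Root 13: left subtree has 1 node {16}, right has 1 {14}.
  Root 5: left subtree has 2 nodes {11, 6}, right has 1 {18}.
    Root 11: left subtree has 0 nodes { }, right has 1 {6}.

30, 22, 15, 8, 13, 16, 14, 4, 5, 11, 6, 18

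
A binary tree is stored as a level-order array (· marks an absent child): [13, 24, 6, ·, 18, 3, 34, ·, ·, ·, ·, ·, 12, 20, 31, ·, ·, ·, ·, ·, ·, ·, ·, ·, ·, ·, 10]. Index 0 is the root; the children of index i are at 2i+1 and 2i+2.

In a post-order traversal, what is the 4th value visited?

Post-order visits the left subtree, then the right subtree, then the node.
At 13: go left to 24.
  At 24: no left child.
  At 24: go right to 18.
    18 is a leaf — visit 18.
  Visit 24.
At 13: go right to 6.
  At 6: go left to 3.
    At 3: no left child.
    At 3: go right to 12.
      At 12: no left child.
      At 12: go right to 10.
        10 is a leaf — visit 10.
      Visit 12.
    Visit 3.
  At 6: go right to 34.
    At 34: go left to 20.
      20 is a leaf — visit 20.
    At 34: go right to 31.
      31 is a leaf — visit 31.
    Visit 34.
  Visit 6.
Visit 13.
Full post-order sequence: 18, 24, 10, 12, 3, 20, 31, 34, 6, 13.

12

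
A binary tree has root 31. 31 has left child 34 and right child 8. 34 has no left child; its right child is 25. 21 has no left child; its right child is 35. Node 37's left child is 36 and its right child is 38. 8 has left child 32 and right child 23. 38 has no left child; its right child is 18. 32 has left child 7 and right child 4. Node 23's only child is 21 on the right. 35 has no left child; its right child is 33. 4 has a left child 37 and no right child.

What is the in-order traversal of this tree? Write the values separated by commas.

34, 25, 31, 7, 32, 36, 37, 38, 18, 4, 8, 23, 21, 35, 33

In-order visits the left subtree, then the node, then the right subtree.
At 31: go left to 34.
  At 34: no left child.
  Visit 34.
  At 34: go right to 25.
    25 is a leaf — visit 25.
Visit 31.
At 31: go right to 8.
  At 8: go left to 32.
    At 32: go left to 7.
      7 is a leaf — visit 7.
    Visit 32.
    At 32: go right to 4.
      At 4: go left to 37.
        At 37: go left to 36.
          36 is a leaf — visit 36.
        Visit 37.
        At 37: go right to 38.
          At 38: no left child.
          Visit 38.
          At 38: go right to 18.
            18 is a leaf — visit 18.
      Visit 4.
      At 4: no right child.
  Visit 8.
  At 8: go right to 23.
    At 23: no left child.
    Visit 23.
    At 23: go right to 21.
      At 21: no left child.
      Visit 21.
      At 21: go right to 35.
        At 35: no left child.
        Visit 35.
        At 35: go right to 33.
          33 is a leaf — visit 33.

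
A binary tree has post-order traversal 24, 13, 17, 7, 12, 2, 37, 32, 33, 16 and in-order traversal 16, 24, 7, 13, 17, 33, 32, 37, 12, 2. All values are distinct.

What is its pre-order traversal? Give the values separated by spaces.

16 33 7 24 17 13 32 37 2 12

The last element of post-order is the root; it splits in-order into left and right subtrees.
Root 16: left subtree has 0 nodes { }, right has 9 {24, 7, 13, 17, 33, 32, 37, 12, 2}.
  Root 33: left subtree has 4 nodes {24, 7, 13, 17}, right has 4 {32, 37, 12, 2}.
    Root 7: left subtree has 1 node {24}, right has 2 {13, 17}.
      Root 17: left subtree has 1 node {13}, right has 0 { }.
    Root 32: left subtree has 0 nodes { }, right has 3 {37, 12, 2}.
      Root 37: left subtree has 0 nodes { }, right has 2 {12, 2}.
        Root 2: left subtree has 1 node {12}, right has 0 { }.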